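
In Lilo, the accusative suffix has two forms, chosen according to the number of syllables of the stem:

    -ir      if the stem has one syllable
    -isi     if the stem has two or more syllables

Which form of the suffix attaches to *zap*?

-ir

*zap* has one syllable, so the suffix is -ir.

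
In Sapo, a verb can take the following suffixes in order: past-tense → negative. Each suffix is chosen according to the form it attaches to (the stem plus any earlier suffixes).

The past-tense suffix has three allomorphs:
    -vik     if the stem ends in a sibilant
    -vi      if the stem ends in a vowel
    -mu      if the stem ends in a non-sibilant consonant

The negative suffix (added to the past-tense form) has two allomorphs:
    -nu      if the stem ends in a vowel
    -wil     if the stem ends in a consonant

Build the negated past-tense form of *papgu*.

papguvinu

*papgu*: final sound = /u/, a vowel → -vi → *papguvi*.
The final sound of the past-tense form *papguvi* is /i/, which is a vowel, so the negative suffix is -nu, giving *papguvinu*.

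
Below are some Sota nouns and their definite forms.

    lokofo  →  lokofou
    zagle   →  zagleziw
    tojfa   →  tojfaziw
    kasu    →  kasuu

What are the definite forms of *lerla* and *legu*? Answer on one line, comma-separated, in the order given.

Looking at the last vowel of each stem: -u when the last vowel of the stem is a rounded vowel (*lokofo*, *kasu*); -ziw when the last vowel of the stem is an unrounded vowel (*zagle*, *tojfa*).
The last vowel of *lerla* is /a/, which is an unrounded vowel, so the suffix is -ziw, giving *lerlaziw*.
Since the last vowel of *legu* is /u/ (a rounded vowel), it takes -u, giving *leguu*.

lerlaziw, leguu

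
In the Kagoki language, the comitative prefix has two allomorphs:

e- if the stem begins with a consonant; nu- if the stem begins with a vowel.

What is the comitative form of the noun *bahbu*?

ebahbu

*bahbu* — first sound /b/ (a consonant) → e- → *ebahbu*.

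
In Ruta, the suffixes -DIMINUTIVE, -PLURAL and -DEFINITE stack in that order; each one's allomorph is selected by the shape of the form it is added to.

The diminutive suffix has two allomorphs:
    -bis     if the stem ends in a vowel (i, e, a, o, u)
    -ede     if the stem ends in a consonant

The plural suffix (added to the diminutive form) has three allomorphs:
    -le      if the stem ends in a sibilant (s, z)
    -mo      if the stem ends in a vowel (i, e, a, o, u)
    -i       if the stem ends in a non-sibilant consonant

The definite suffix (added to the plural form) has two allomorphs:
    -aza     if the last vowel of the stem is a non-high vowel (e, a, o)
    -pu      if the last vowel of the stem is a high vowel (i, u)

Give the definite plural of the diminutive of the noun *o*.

obisleaza

Since the final sound of *o* is /o/ (a vowel), it takes -bis, giving *obis*.
The diminutive form *obis*: final sound = /s/, a sibilant → -le → *obisle*.
The plural form *obisle*: last vowel = /e/, a non-high vowel → -aza → *obisleaza*.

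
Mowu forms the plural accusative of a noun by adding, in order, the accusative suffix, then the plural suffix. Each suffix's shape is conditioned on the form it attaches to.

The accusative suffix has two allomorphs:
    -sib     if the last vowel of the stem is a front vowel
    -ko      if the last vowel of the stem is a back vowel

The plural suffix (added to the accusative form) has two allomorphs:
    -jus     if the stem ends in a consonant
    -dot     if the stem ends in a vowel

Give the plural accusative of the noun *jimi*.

The last vowel of *jimi* is /i/, which is a front vowel, so the accusative suffix is -sib, giving *jimisib*.
The accusative form *jimisib* — final sound /b/ (a consonant) → -jus → *jimisibjus*.

jimisibjus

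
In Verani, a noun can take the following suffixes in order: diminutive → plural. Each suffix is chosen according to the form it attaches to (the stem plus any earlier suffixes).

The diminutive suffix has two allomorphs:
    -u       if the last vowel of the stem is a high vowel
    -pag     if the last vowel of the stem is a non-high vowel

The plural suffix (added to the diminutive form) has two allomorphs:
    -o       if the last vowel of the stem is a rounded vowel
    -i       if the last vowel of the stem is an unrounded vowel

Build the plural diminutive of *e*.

epagi

*e*: last vowel = /e/, a non-high vowel → -pag → *epag*.
The diminutive form *epag* — last vowel /a/ (an unrounded vowel) → -i → *epagi*.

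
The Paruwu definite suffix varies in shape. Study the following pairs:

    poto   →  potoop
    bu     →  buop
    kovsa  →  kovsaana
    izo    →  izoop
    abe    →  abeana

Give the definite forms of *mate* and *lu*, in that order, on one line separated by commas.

mateana, luop

The alternation tracks the last vowel of the stem — -op when the last vowel of the stem is a rounded vowel (*poto*, *bu*, *izo*); -ana when the last vowel of the stem is an unrounded vowel (*kovsa*, *abe*).
*mate* — last vowel /e/ (an unrounded vowel) → -ana → *mateana*.
The last vowel of *lu* is /u/, which is a rounded vowel, so the suffix is -op, giving *luop*.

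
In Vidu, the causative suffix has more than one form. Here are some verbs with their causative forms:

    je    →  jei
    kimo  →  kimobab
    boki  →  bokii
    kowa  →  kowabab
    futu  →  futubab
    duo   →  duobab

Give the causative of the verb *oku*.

okubab

The suffix is conditioned by the last vowel: -i when the last vowel of the stem is a front vowel (*je*, *boki*); -bab when the last vowel of the stem is a back vowel (*kimo*, *kowa*, *futu*, *duo*).
*oku* — last vowel /u/ (a back vowel) → -bab → *okubab*.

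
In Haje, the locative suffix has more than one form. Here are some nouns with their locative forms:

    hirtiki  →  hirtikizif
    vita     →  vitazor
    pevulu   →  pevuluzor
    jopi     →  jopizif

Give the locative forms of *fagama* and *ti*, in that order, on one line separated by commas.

fagamazor, tizif

The alternation tracks the last vowel of the stem — -zif when the last vowel of the stem is a front vowel (*hirtiki*, *jopi*); -zor when the last vowel of the stem is a back vowel (*vita*, *pevulu*).
*fagama* — last vowel /a/ (a back vowel) → -zor → *fagamazor*.
Since the last vowel of *ti* is /i/ (a front vowel), it takes -zif, giving *tizif*.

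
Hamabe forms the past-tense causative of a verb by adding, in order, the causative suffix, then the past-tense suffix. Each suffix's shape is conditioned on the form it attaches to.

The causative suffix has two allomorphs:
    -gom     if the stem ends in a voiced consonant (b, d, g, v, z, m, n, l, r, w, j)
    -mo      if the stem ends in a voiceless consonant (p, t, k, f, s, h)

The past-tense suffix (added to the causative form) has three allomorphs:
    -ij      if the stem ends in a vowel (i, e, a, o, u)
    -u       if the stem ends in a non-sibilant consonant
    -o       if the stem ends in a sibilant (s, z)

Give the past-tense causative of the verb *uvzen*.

uvzengomu

Since the final consonant of *uvzen* is /n/ (voiced), it takes -gom, giving *uvzengom*.
The causative form *uvzengom*: final sound = /m/, a non-sibilant consonant → -u → *uvzengomu*.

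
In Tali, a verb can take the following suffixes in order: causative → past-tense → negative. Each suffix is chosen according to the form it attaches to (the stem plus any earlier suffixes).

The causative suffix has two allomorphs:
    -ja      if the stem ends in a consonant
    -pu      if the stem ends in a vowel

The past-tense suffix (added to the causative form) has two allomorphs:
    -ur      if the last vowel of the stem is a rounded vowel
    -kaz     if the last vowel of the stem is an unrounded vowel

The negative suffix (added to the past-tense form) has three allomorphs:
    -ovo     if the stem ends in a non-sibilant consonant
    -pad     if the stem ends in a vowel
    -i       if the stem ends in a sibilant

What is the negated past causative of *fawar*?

fawarjakazi

*fawar*: final sound = /r/, a consonant → -ja → *fawarja*.
The causative form *fawarja*: last vowel = /a/, an unrounded vowel → -kaz → *fawarjakaz*.
The past-tense form *fawarjakaz*: final sound = /z/, a sibilant → -i → *fawarjakazi*.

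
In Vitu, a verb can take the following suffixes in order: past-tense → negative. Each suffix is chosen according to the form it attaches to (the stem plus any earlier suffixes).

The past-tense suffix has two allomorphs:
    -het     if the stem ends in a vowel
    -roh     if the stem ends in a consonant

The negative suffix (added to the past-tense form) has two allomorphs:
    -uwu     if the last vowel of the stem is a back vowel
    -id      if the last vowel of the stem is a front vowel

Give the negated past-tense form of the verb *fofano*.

fofanohetid

Since the final sound of *fofano* is /o/ (a vowel), it takes -het, giving *fofanohet*.
Since the last vowel of the past-tense form *fofanohet* is /e/ (a front vowel), it takes -id, giving *fofanohetid*.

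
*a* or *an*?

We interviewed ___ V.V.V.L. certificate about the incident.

a

The indefinite article is chosen by the initial *sound* of the following word, not its spelling.
The initialism *V.V.V.L.* is read letter by letter; the first letter, V, is pronounced /viː/, which begins with a consonant sound.
So the article is *a*: We interviewed a V.V.V.L. certificate about the incident.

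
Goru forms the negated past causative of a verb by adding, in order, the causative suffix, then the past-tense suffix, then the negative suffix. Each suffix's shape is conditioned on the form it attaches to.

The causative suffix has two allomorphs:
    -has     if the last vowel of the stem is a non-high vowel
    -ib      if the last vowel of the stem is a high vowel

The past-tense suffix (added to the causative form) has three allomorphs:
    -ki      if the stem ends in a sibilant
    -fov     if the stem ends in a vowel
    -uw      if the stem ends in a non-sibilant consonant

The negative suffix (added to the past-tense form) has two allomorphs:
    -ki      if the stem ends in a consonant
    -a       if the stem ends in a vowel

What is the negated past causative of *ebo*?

*ebo* — last vowel /o/ (a non-high vowel) → -has → *ebohas*.
Since the final sound of the causative form *ebohas* is /s/ (a sibilant), it takes -ki, giving *ebohaski*.
The past-tense form *ebohaski*: final sound = /i/, a vowel → -a → *ebohaskia*.

ebohaskia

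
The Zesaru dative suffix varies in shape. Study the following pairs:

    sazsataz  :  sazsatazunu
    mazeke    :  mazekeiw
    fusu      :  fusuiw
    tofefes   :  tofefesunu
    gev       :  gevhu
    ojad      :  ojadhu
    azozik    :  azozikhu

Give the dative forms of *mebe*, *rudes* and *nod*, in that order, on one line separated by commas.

mebeiw, rudesunu, nodhu

The pattern is sibilance of the final sound: -unu when the stem ends in a sibilant (*sazsataz*, *tofefes*); -hu when the stem ends in a non-sibilant consonant (*gev*, *ojad*, *azozik*); -iw when the stem ends in a vowel (*mazeke*, *fusu*).
*mebe* — final sound /e/ (a vowel) → -iw → *mebeiw*.
The final sound of *rudes* is /s/, which is a sibilant, so the suffix is -unu, giving *rudesunu*.
Since the final sound of *nod* is /d/ (a non-sibilant consonant), it takes -hu, giving *nodhu*.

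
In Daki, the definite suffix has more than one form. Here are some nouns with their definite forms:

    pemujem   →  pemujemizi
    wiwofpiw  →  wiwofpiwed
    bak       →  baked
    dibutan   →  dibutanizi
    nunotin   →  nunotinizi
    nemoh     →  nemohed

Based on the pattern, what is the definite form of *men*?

menizi

The alternation tracks the final consonant of the stem — -izi when the stem ends in a nasal (*pemujem*, *dibutan*, *nunotin*); -ed when the stem ends in a non-nasal consonant (*wiwofpiw*, *bak*, *nemoh*).
Since the final consonant of *men* is /n/ (a nasal), it takes -izi, giving *menizi*.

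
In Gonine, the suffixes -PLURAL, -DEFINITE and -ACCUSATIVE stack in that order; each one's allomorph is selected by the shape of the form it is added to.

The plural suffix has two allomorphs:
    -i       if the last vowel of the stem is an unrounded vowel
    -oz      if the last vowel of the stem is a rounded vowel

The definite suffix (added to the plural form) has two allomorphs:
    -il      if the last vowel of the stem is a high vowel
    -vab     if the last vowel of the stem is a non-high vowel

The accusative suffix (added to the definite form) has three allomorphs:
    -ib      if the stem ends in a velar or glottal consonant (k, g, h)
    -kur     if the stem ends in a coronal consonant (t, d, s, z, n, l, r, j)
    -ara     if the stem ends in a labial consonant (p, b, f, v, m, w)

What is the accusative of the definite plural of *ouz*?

*ouz*: last vowel = /u/, a rounded vowel → -oz → *ouzoz*.
The last vowel of the plural form *ouzoz* is /o/, which is a non-high vowel, so the definite suffix is -vab, giving *ouzozvab*.
The final consonant of the definite form *ouzozvab* is /b/, which is labial, so the accusative suffix is -ara, giving *ouzozvabara*.

ouzozvabara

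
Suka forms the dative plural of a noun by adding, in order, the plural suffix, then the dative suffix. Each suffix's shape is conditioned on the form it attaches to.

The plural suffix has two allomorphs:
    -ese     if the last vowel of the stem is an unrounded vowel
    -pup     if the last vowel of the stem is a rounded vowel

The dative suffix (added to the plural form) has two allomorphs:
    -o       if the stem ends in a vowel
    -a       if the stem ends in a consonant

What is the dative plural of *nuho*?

nuhopupa

Since the last vowel of *nuho* is /o/ (a rounded vowel), it takes -pup, giving *nuhopup*.
The final sound of the plural form *nuhopup* is /p/, which is a consonant, so the dative suffix is -a, giving *nuhopupa*.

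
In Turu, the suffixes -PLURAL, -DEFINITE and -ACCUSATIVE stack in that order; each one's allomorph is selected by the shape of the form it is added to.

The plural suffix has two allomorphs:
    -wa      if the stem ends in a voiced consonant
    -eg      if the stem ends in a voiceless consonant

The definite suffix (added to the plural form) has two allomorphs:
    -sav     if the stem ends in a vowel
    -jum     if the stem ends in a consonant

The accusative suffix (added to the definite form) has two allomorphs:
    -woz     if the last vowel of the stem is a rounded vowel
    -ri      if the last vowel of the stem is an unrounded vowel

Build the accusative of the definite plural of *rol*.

The final consonant of *rol* is /l/, which is voiced, so the plural suffix is -wa, giving *rolwa*.
The plural form *rolwa* — final sound /a/ (a vowel) → -sav → *rolwasav*.
The last vowel of the definite form *rolwasav* is /a/, which is an unrounded vowel, so the accusative suffix is -ri, giving *rolwasavri*.

rolwasavri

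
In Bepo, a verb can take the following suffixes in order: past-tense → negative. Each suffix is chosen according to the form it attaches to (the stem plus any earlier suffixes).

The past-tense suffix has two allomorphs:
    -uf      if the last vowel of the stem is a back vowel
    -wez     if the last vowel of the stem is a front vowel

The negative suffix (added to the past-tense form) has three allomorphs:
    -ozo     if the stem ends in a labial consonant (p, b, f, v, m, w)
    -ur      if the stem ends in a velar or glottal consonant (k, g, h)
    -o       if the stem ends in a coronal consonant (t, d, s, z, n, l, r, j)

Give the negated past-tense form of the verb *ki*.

*ki*: last vowel = /i/, a front vowel → -wez → *kiwez*.
The past-tense form *kiwez* — final consonant /z/ (coronal) → -o → *kiwezo*.

kiwezo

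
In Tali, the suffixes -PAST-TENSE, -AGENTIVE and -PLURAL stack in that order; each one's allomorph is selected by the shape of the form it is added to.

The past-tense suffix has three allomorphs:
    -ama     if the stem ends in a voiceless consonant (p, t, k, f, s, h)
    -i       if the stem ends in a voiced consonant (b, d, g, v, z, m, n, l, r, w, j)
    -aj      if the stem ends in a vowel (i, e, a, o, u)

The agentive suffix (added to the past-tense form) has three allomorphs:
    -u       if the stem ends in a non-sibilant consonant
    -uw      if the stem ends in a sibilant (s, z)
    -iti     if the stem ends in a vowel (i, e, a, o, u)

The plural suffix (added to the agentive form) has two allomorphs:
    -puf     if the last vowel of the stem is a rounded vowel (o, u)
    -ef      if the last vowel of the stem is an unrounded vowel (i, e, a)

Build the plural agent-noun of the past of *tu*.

tuajupuf

Since the final sound of *tu* is /u/ (a vowel), it takes -aj, giving *tuaj*.
The past-tense form *tuaj*: final sound = /j/, a non-sibilant consonant → -u → *tuaju*.
The agentive form *tuaju*: last vowel = /u/, a rounded vowel → -puf → *tuajupuf*.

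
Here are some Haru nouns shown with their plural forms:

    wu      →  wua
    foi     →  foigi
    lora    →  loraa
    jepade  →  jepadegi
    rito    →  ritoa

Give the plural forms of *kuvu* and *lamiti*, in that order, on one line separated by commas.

The alternation tracks the last vowel of the stem — -gi when the last vowel of the stem is a front vowel (*foi*, *jepade*); -a when the last vowel of the stem is a back vowel (*wu*, *lora*, *rito*).
*kuvu* — last vowel /u/ (a back vowel) → -a → *kuvua*.
The last vowel of *lamiti* is /i/, which is a front vowel, so the suffix is -gi, giving *lamitigi*.

kuvua, lamitigi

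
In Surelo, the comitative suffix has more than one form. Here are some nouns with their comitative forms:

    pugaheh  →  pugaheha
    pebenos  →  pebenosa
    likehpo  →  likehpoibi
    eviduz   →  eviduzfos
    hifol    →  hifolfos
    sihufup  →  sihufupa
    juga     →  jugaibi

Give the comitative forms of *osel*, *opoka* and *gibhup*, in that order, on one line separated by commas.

oselfos, opokaibi, gibhupa

The suffix is conditioned by the final sound: -a when the stem ends in a voiceless consonant (*pugaheh*, *pebenos*, *sihufup*); -fos when the stem ends in a voiced consonant (*eviduz*, *hifol*); -ibi when the stem ends in a vowel (*likehpo*, *juga*).
The final sound of *osel* is /l/, which is a voiced consonant, so the suffix is -fos, giving *oselfos*.
The final sound of *opoka* is /a/, which is a vowel, so the suffix is -ibi, giving *opokaibi*.
The final sound of *gibhup* is /p/, which is a voiceless consonant, so the suffix is -a, giving *gibhupa*.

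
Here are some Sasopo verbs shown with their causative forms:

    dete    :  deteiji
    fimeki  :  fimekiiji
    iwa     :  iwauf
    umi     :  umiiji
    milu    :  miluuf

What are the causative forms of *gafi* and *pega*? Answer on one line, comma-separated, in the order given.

gafiiji, pegauf

The alternation tracks the last vowel of the stem — -iji when the last vowel of the stem is a front vowel (*dete*, *fimeki*, *umi*); -uf when the last vowel of the stem is a back vowel (*iwa*, *milu*).
*gafi* — last vowel /i/ (a front vowel) → -iji → *gafiiji*.
Since the last vowel of *pega* is /a/ (a back vowel), it takes -uf, giving *pegauf*.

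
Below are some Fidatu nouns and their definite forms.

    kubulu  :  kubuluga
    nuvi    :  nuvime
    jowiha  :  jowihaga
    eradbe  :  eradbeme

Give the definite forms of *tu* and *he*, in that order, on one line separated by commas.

tuga, heme

The suffix is conditioned by the last vowel: -me when the last vowel of the stem is a front vowel (*nuvi*, *eradbe*); -ga when the last vowel of the stem is a back vowel (*kubulu*, *jowiha*).
*tu*: last vowel = /u/, a back vowel → -ga → *tuga*.
*he* — last vowel /e/ (a front vowel) → -me → *heme*.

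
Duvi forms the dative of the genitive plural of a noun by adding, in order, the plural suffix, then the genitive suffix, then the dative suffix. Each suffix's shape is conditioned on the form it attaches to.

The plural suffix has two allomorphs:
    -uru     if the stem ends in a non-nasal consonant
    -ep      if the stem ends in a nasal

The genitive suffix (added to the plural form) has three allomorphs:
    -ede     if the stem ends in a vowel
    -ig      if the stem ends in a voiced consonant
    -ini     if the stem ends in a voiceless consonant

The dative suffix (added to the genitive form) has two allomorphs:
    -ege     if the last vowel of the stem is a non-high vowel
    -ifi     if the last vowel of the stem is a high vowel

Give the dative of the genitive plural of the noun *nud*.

*nud*: final consonant = /d/, non-nasal → -uru → *nuduru*.
The final sound of the plural form *nuduru* is /u/, which is a vowel, so the genitive suffix is -ede, giving *nuduruede*.
The genitive form *nuduruede* — last vowel /e/ (a non-high vowel) → -ege → *nuduruedeege*.

nuduruedeege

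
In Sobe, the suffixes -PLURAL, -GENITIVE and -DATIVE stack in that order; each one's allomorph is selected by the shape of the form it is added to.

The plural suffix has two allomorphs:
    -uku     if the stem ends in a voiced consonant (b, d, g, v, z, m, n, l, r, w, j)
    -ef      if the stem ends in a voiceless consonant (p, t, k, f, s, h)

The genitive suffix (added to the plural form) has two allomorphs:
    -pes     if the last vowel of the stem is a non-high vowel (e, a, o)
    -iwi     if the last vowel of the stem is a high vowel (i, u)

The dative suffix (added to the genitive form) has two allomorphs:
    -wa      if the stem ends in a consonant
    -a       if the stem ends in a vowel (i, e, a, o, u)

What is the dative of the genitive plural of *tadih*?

The final consonant of *tadih* is /h/, which is voiceless, so the plural suffix is -ef, giving *tadihef*.
The plural form *tadihef*: last vowel = /e/, a non-high vowel → -pes → *tadihefpes*.
The genitive form *tadihefpes* — final sound /s/ (a consonant) → -wa → *tadihefpeswa*.

tadihefpeswa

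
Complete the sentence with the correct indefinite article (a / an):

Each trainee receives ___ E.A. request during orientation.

an

The indefinite article is chosen by the initial *sound* of the following word, not its spelling.
The initialism *E.A.* is read letter by letter; the first letter, E, is pronounced /iː/, which begins with a vowel sound.
So the article is *an*: Each trainee receives an E.A. request during orientation.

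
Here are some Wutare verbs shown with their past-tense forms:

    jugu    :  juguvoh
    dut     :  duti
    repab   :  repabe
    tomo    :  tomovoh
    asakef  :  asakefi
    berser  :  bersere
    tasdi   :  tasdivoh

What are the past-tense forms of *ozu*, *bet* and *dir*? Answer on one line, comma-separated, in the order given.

ozuvoh, beti, dire

The pattern is voicing of the final sound: -i when the stem ends in a voiceless consonant (*dut*, *asakef*); -e when the stem ends in a voiced consonant (*repab*, *berser*); -voh when the stem ends in a vowel (*jugu*, *tomo*, *tasdi*).
*ozu*: final sound = /u/, a vowel → -voh → *ozuvoh*.
Since the final sound of *bet* is /t/ (a voiceless consonant), it takes -i, giving *beti*.
*dir* — final sound /r/ (a voiced consonant) → -e → *dire*.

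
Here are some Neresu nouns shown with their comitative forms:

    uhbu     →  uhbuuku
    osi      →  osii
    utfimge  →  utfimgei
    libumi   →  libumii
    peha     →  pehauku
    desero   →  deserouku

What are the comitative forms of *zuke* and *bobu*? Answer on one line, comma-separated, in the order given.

Looking at the last vowel of each stem: -i when the last vowel of the stem is a front vowel (*osi*, *utfimge*, *libumi*); -uku when the last vowel of the stem is a back vowel (*uhbu*, *peha*, *desero*).
Since the last vowel of *zuke* is /e/ (a front vowel), it takes -i, giving *zukei*.
The last vowel of *bobu* is /u/, which is a back vowel, so the suffix is -uku, giving *bobuuku*.

zukei, bobuuku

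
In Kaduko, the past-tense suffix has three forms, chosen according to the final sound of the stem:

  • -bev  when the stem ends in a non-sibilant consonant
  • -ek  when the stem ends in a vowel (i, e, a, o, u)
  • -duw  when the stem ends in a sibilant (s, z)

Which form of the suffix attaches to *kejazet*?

The final sound of *kejazet* is /t/, which is a non-sibilant consonant, so the suffix is -bev.

-bev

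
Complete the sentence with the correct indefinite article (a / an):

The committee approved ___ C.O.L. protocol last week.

a

The indefinite article is chosen by the initial *sound* of the following word, not its spelling.
The initialism *C.O.L.* is read letter by letter; the first letter, C, is pronounced /siː/, which begins with a consonant sound.
So the article is *a*: The committee approved a C.O.L. protocol last week.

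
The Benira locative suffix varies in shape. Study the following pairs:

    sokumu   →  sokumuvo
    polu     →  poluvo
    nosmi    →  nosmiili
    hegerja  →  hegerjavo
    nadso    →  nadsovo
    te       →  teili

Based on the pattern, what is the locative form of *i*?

The alternation tracks the last vowel of the stem — -ili when the last vowel of the stem is a front vowel (*nosmi*, *te*); -vo when the last vowel of the stem is a back vowel (*sokumu*, *polu*, *hegerja*, *nadso*).
*i*: last vowel = /i/, a front vowel → -ili → *iili*.

iili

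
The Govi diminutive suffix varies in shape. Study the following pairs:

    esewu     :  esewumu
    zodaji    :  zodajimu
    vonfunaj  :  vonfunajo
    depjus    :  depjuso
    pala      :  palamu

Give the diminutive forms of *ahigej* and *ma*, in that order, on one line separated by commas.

ahigejo, mamu

The suffix is conditioned by the final sound: -o when the stem ends in a consonant (*vonfunaj*, *depjus*); -mu when the stem ends in a vowel (*esewu*, *zodaji*, *pala*).
*ahigej* — final sound /j/ (a consonant) → -o → *ahigejo*.
*ma*: final sound = /a/, a vowel → -mu → *mamu*.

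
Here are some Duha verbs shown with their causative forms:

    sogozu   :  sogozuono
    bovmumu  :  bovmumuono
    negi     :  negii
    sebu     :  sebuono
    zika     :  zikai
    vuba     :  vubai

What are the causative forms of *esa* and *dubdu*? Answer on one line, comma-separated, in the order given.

esai, dubduono

The alternation tracks the last vowel of the stem — -ono when the last vowel of the stem is a rounded vowel (*sogozu*, *bovmumu*, *sebu*); -i when the last vowel of the stem is an unrounded vowel (*negi*, *zika*, *vuba*).
*esa*: last vowel = /a/, an unrounded vowel → -i → *esai*.
*dubdu* — last vowel /u/ (a rounded vowel) → -ono → *dubduono*.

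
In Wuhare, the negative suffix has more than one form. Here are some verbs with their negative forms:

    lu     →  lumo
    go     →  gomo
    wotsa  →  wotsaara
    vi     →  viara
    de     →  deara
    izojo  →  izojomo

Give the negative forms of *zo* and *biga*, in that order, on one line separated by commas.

zomo, bigaara

The pattern is rounding harmony: -mo when the last vowel of the stem is a rounded vowel (*lu*, *go*, *izojo*); -ara when the last vowel of the stem is an unrounded vowel (*wotsa*, *vi*, *de*).
Since the last vowel of *zo* is /o/ (a rounded vowel), it takes -mo, giving *zomo*.
Since the last vowel of *biga* is /a/ (an unrounded vowel), it takes -ara, giving *bigaara*.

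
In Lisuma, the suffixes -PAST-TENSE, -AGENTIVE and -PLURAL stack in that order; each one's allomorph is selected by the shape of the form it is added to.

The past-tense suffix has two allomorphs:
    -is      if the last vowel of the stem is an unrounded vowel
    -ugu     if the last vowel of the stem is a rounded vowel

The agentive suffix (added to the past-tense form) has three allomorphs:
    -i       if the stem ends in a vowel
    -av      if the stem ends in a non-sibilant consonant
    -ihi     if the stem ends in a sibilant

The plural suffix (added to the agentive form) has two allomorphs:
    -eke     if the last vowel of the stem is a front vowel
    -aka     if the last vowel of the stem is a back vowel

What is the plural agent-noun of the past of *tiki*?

Since the last vowel of *tiki* is /i/ (an unrounded vowel), it takes -is, giving *tikiis*.
The final sound of the past-tense form *tikiis* is /s/, which is a sibilant, so the agentive suffix is -ihi, giving *tikiisihi*.
The agentive form *tikiisihi*: last vowel = /i/, a front vowel → -eke → *tikiisihieke*.

tikiisihieke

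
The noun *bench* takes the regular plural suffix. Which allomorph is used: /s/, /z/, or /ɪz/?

The stem *bench* ends in a sibilant (/s, z, ʃ, ʒ, tʃ, dʒ/).
The plural suffix surfaces as /ɪz/ after sibilants, /s/ after other voiceless consonants, and /z/ after other voiced sounds.
So the plural -s on *bench* is pronounced /ɪz/.

/ɪz/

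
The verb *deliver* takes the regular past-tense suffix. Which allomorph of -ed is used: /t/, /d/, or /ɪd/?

The stem *deliver* ends in a voiced sound other than /d/.
The -ed suffix is realized as /ɪd/ after /t, d/; as /t/ after other voiceless consonants; and as /d/ after other voiced sounds.
So -ed on *deliver* is pronounced /d/.

/d/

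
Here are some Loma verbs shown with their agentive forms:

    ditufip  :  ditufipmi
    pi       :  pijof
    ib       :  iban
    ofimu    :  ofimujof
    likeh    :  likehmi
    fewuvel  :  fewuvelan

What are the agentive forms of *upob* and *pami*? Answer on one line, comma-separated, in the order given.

The alternation tracks the final sound of the stem — -mi when the stem ends in a voiceless consonant (*ditufip*, *likeh*); -an when the stem ends in a voiced consonant (*ib*, *fewuvel*); -jof when the stem ends in a vowel (*pi*, *ofimu*).
*upob* — final sound /b/ (a voiced consonant) → -an → *upoban*.
The final sound of *pami* is /i/, which is a vowel, so the suffix is -jof, giving *pamijof*.

upoban, pamijof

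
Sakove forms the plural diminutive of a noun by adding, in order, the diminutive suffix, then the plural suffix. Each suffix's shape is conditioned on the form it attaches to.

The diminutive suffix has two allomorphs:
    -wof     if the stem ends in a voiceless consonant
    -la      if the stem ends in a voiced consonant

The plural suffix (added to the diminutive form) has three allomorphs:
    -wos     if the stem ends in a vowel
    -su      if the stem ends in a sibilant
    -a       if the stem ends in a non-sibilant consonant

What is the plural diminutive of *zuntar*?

The final consonant of *zuntar* is /r/, which is voiced, so the diminutive suffix is -la, giving *zuntarla*.
The final sound of the diminutive form *zuntarla* is /a/, which is a vowel, so the plural suffix is -wos, giving *zuntarlawos*.

zuntarlawos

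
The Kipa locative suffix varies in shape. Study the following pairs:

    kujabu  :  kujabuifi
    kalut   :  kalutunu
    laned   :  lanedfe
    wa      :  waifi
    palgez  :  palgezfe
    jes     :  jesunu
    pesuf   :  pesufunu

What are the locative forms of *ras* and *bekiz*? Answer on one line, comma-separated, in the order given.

rasunu, bekizfe

The suffix is conditioned by the final sound: -unu when the stem ends in a voiceless consonant (*kalut*, *jes*, *pesuf*); -fe when the stem ends in a voiced consonant (*laned*, *palgez*); -ifi when the stem ends in a vowel (*kujabu*, *wa*).
*ras*: final sound = /s/, a voiceless consonant → -unu → *rasunu*.
*bekiz* — final sound /z/ (a voiced consonant) → -fe → *bekizfe*.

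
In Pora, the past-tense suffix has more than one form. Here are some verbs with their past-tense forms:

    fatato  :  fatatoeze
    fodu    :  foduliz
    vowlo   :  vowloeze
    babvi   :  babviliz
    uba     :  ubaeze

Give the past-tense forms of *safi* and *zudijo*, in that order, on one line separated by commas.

safiliz, zudijoeze

Looking at the last vowel of each stem: -liz when the last vowel of the stem is a high vowel (*fodu*, *babvi*); -eze when the last vowel of the stem is a non-high vowel (*fatato*, *vowlo*, *uba*).
*safi*: last vowel = /i/, a high vowel → -liz → *safiliz*.
Since the last vowel of *zudijo* is /o/ (a non-high vowel), it takes -eze, giving *zudijoeze*.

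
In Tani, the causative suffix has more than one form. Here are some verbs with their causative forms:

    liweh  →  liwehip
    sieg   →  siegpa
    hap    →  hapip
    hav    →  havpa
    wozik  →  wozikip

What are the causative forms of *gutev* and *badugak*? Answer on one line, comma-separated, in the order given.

gutevpa, badugakip

The alternation tracks the final consonant of the stem — -ip when the stem ends in a voiceless consonant (*liweh*, *hap*, *wozik*); -pa when the stem ends in a voiced consonant (*sieg*, *hav*).
*gutev* — final consonant /v/ (voiced) → -pa → *gutevpa*.
Since the final consonant of *badugak* is /k/ (voiceless), it takes -ip, giving *badugakip*.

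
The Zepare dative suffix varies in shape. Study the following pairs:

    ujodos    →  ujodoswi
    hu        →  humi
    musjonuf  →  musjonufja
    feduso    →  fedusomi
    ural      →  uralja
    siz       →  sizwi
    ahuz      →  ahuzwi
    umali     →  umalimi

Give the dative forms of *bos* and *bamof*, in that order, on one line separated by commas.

The alternation tracks the final sound of the stem — -wi when the stem ends in a sibilant (*ujodos*, *siz*, *ahuz*); -ja when the stem ends in a non-sibilant consonant (*musjonuf*, *ural*); -mi when the stem ends in a vowel (*hu*, *feduso*, *umali*).
Since the final sound of *bos* is /s/ (a sibilant), it takes -wi, giving *boswi*.
The final sound of *bamof* is /f/, which is a non-sibilant consonant, so the suffix is -ja, giving *bamofja*.

boswi, bamofja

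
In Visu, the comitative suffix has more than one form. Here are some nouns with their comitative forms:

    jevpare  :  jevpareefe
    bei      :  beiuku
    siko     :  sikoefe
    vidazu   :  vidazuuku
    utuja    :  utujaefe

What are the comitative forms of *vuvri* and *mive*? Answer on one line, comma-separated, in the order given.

vuvriuku, miveefe

The alternation tracks the last vowel of the stem — -uku when the last vowel of the stem is a high vowel (*bei*, *vidazu*); -efe when the last vowel of the stem is a non-high vowel (*jevpare*, *siko*, *utuja*).
*vuvri* — last vowel /i/ (a high vowel) → -uku → *vuvriuku*.
Since the last vowel of *mive* is /e/ (a non-high vowel), it takes -efe, giving *miveefe*.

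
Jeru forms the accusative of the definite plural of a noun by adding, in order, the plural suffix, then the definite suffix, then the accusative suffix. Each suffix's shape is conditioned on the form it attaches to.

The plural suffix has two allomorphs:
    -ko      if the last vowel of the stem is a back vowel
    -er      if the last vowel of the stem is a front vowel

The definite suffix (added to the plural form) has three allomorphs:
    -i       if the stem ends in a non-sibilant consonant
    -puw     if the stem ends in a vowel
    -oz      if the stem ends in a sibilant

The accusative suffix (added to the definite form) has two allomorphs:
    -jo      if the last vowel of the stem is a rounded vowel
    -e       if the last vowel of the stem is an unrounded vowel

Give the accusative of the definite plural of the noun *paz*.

Since the last vowel of *paz* is /a/ (a back vowel), it takes -ko, giving *pazko*.
Since the final sound of the plural form *pazko* is /o/ (a vowel), it takes -puw, giving *pazkopuw*.
The definite form *pazkopuw* — last vowel /u/ (a rounded vowel) → -jo → *pazkopuwjo*.

pazkopuwjo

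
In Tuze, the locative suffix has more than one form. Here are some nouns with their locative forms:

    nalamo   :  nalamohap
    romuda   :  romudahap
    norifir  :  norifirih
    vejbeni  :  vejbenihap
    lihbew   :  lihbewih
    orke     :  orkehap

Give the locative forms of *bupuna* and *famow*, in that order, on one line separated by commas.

The suffix is conditioned by the final sound: -ih when the stem ends in a consonant (*norifir*, *lihbew*); -hap when the stem ends in a vowel (*nalamo*, *romuda*, *vejbeni*, *orke*).
The final sound of *bupuna* is /a/, which is a vowel, so the suffix is -hap, giving *bupunahap*.
*famow*: final sound = /w/, a consonant → -ih → *famowih*.

bupunahap, famowih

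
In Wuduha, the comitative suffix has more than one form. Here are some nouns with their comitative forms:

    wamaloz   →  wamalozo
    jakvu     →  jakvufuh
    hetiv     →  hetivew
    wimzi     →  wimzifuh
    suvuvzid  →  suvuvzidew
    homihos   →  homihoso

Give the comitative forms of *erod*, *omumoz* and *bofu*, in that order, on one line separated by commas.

erodew, omumozo, bofufuh

Looking at the final sound of each stem: -o when the stem ends in a sibilant (*wamaloz*, *homihos*); -ew when the stem ends in a non-sibilant consonant (*hetiv*, *suvuvzid*); -fuh when the stem ends in a vowel (*jakvu*, *wimzi*).
*erod* — final sound /d/ (a non-sibilant consonant) → -ew → *erodew*.
The final sound of *omumoz* is /z/, which is a sibilant, so the suffix is -o, giving *omumozo*.
*bofu*: final sound = /u/, a vowel → -fuh → *bofufuh*.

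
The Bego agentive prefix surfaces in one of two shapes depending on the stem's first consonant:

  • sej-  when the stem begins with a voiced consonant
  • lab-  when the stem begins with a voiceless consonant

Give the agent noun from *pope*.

Since the first consonant of *pope* is /p/ (voiceless), it takes lab-, giving *labpope*.

labpope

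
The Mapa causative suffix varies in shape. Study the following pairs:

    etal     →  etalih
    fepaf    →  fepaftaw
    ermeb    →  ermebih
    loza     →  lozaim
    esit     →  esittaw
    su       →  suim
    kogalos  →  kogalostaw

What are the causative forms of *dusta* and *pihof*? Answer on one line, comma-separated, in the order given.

The alternation tracks the final sound of the stem — -taw when the stem ends in a voiceless consonant (*fepaf*, *esit*, *kogalos*); -ih when the stem ends in a voiced consonant (*etal*, *ermeb*); -im when the stem ends in a vowel (*loza*, *su*).
*dusta* — final sound /a/ (a vowel) → -im → *dustaim*.
*pihof*: final sound = /f/, a voiceless consonant → -taw → *pihoftaw*.

dustaim, pihoftaw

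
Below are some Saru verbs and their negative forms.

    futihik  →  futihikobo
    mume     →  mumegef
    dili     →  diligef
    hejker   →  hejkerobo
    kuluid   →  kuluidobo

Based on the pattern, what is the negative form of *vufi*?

vufigef

The alternation tracks the final sound of the stem — -obo when the stem ends in a consonant (*futihik*, *hejker*, *kuluid*); -gef when the stem ends in a vowel (*mume*, *dili*).
*vufi*: final sound = /i/, a vowel → -gef → *vufigef*.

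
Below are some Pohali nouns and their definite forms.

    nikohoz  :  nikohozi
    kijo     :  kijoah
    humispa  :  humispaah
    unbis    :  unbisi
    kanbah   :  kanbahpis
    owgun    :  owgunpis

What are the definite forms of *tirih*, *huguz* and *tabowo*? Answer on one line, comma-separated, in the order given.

tirihpis, huguzi, tabowoah

Looking at the final sound of each stem: -i when the stem ends in a sibilant (*nikohoz*, *unbis*); -pis when the stem ends in a non-sibilant consonant (*kanbah*, *owgun*); -ah when the stem ends in a vowel (*kijo*, *humispa*).
The final sound of *tirih* is /h/, which is a non-sibilant consonant, so the suffix is -pis, giving *tirihpis*.
*huguz* — final sound /z/ (a sibilant) → -i → *huguzi*.
The final sound of *tabowo* is /o/, which is a vowel, so the suffix is -ah, giving *tabowoah*.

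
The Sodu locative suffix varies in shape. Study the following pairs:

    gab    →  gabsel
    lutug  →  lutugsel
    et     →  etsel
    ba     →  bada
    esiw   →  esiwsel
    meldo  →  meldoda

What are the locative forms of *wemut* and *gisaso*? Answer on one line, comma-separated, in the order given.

wemutsel, gisasoda

The pattern is consonant vs. vowel: -sel when the stem ends in a consonant (*gab*, *lutug*, *et*, *esiw*); -da when the stem ends in a vowel (*ba*, *meldo*).
Since the final sound of *wemut* is /t/ (a consonant), it takes -sel, giving *wemutsel*.
The final sound of *gisaso* is /o/, which is a vowel, so the suffix is -da, giving *gisasoda*.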